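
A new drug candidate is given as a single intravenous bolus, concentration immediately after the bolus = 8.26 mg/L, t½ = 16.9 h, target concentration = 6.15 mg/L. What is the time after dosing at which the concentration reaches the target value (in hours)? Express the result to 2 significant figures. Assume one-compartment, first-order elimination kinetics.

7.2 h

k = ln2 / t½ = 0.693147 / 16.9 = 0.04101 h⁻¹
t = ln(C₀ / C) / k = ln(8.260 / 6.15) / 0.04101
  = ln(1.343) / 0.04101 = 0.2949 / 0.04101 = 7.191 h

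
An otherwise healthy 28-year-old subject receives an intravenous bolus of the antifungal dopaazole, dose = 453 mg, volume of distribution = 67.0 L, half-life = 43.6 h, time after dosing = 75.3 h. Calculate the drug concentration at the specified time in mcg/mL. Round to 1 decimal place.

C₀ = Dose / Vd = 453.0 / 67.0 = 6.761 mg/L
k = ln2 / t½ = 0.693147 / 43.6 = 0.01590 h⁻¹
C = C₀ · e^(−k·t) = 6.761 × e^(−0.01590 × 75.3)
  = 6.761 × 0.3020 = 2.042 mg/L
(2.042 mg/L = 2.042 mcg/mL)

2.0 mcg/mL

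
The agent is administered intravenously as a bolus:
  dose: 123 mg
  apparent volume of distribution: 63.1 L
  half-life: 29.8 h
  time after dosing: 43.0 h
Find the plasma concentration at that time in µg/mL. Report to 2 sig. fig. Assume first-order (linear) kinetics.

C₀ = Dose / Vd = 123.0 / 63.1 = 1.949 mg/L
k = ln2 / t½ = 0.693147 / 29.8 = 0.02326 h⁻¹
C = C₀ · e^(−k·t) = 1.949 × e^(−0.02326 × 43.0)
  = 1.949 × 0.3678 = 0.7168 mg/L
(0.7168 mg/L = 0.7168 µg/mL)

0.72 µg/mL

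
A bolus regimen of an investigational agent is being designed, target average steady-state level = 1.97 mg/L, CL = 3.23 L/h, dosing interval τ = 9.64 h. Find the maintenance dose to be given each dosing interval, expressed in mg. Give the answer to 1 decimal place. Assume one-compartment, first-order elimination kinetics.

At steady state, Dose/τ = Css × CL.
Dose = Css × CL × τ = 1.97 × 3.230 × 9.64 = 61.34 mg

61.3 mg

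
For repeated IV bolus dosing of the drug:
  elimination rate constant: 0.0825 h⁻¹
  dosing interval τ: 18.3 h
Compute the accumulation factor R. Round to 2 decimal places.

e^(−kτ) = e^(−0.08250 × 18.3) = 0.2210
Accumulation ratio R = 1 / (1 − e^(−kτ)) = 1 / (1 − 0.2210) = 1.284

1.28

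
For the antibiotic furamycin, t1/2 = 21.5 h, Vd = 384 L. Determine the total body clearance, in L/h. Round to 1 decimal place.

k = ln2 / t½ = 0.693147 / 21.5 = 0.03224 h⁻¹
CL = k × Vd = 0.03224 × 384 = 12.38 L/h

12.4 L/h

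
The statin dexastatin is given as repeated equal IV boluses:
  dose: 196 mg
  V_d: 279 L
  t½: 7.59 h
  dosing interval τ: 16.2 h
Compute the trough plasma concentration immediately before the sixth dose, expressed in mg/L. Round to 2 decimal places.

0.21 mg/L

C₀ per dose = Dose / Vd = 196 / 279 = 0.7025 mg/L
k = ln2 / t½ = 0.693147 / 7.59 = 0.09132 h⁻¹
Fraction remaining after one interval: r = e^(−kτ) = e^(−0.09132 × 16.2) = 0.2278
Before dose 6, 5 doses have been given (aged 1τ, 2τ, 3τ, 4τ, 5τ).
C_trough = C₀ × (r + r² + … + r^5) = C₀ × r(1−r^5)/(1−r)
        = 0.7025 × 0.2278 × (1 − 0.0006134) / (1 − 0.2278) = 0.2071 mg/L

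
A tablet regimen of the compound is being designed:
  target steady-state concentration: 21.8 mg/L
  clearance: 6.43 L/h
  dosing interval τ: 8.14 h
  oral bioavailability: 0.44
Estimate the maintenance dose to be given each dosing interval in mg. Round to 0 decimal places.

At steady state, F × (Dose/τ) = Css × CL.
Dose = Css × CL × τ / F = 21.8 × 6.430 × 8.14 / 0.44 = 2593 mg

2593 mg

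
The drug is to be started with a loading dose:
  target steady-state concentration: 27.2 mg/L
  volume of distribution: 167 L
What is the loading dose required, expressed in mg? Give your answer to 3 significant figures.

4540 mg

LD = Css × Vd = 27.2 × 167 = 4542 mg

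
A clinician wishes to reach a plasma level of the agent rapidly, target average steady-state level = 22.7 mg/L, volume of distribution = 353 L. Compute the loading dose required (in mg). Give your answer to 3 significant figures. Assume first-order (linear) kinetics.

LD = Css × Vd = 22.7 × 353 = 8013 mg

8010 mg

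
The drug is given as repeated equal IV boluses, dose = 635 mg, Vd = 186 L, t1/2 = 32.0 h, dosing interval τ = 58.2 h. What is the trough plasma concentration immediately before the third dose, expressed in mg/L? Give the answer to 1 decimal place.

C₀ per dose = Dose / Vd = 635 / 186 = 3.414 mg/L
k = ln2 / t½ = 0.693147 / 32.0 = 0.02166 h⁻¹
Fraction remaining after one interval: r = e^(−kτ) = e^(−0.02166 × 58.2) = 0.2835
Before dose 3, 2 doses have been given (aged 1τ, 2τ).
C_trough = C₀ × (r + r²) = 3.414 × (0.2835 + 0.08037) = 1.242 mg/L

1.2 mg/L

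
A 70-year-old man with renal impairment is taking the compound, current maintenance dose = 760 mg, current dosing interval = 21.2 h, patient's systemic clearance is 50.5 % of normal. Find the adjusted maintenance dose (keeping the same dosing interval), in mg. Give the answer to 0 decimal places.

384 mg

To keep the same average steady-state level, dosing rate must scale with clearance.
CL ratio = 50.5 / 100 = 0.5050
New dose (same interval) = 760 × 0.5050 = 383.8 mg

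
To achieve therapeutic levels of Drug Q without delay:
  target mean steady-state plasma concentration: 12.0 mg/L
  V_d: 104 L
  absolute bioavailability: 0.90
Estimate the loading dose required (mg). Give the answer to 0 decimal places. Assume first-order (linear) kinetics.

1387 mg

LD = Css × Vd / F = 12.0 × 104 / 0.90 = 1387 mg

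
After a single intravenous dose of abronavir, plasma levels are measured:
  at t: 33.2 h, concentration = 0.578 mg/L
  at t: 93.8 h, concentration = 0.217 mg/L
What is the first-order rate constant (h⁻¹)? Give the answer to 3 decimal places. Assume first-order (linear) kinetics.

0.016 h⁻¹

k = ln(C₁/C₂) / (t₂ − t₁) = ln(0.578/0.217) / (93.8 − 33.2)
  = 0.9797 / 60.60 = 0.01617 h⁻¹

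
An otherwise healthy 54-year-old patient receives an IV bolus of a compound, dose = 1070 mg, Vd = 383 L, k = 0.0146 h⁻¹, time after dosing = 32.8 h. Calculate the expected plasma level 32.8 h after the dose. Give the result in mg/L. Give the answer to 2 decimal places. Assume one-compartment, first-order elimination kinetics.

1.73 mg/L

C₀ = Dose / Vd = 1070 / 383 = 2.794 mg/L
C = C₀ · e^(−k·t) = 2.794 × e^(−0.01460 × 32.8)
  = 2.794 × 0.6195 = 1.731 mg/L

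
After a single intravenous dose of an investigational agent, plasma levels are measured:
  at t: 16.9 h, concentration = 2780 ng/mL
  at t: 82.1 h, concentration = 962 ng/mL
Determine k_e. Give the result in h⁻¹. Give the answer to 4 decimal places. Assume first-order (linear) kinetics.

0.0163 h⁻¹

k = ln(C₁/C₂) / (t₂ − t₁) = ln(2780/962) / (82.1 − 16.9)
  = 1.061 / 65.20 = 0.01627 h⁻¹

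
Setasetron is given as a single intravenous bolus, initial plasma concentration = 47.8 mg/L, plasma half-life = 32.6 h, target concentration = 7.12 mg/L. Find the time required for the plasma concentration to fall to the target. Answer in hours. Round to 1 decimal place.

k = ln2 / t½ = 0.693147 / 32.6 = 0.02126 h⁻¹
t = ln(C₀ / C) / k = ln(47.80 / 7.12) / 0.02126
  = ln(6.713) / 0.02126 = 1.904 / 0.02126 = 89.56 h

89.6 h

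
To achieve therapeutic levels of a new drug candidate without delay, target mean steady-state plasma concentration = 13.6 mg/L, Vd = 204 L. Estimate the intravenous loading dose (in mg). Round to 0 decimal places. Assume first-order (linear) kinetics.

2774 mg

LD = Css × Vd = 13.6 × 204 = 2774 mg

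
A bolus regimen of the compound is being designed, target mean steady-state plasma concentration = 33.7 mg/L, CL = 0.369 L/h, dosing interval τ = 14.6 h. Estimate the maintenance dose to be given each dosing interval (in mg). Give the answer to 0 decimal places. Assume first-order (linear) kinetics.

182 mg

At steady state, Dose/τ = Css × CL.
Dose = Css × CL × τ = 33.7 × 0.3690 × 14.6 = 181.6 mg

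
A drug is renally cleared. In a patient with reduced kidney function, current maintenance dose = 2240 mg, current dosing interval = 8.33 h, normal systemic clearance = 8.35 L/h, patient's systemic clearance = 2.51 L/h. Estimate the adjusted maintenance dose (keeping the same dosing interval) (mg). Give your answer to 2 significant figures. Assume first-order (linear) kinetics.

670 mg

To keep the same average steady-state level, dosing rate must scale with clearance.
CL ratio = 2.51 / 8.35 = 0.3006
New dose (same interval) = 2240 × 0.3006 = 673.3 mg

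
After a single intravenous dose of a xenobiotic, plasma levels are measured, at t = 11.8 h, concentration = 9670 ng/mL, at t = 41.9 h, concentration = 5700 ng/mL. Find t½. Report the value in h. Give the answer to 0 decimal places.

39 h

k = ln(C₁/C₂) / (t₂ − t₁) = ln(9670/5700) / (41.9 − 11.8)
  = 0.5286 / 30.10 = 0.01756 h⁻¹
t½ = ln2 / k = 0.693147 / 0.01756 = 39.47 h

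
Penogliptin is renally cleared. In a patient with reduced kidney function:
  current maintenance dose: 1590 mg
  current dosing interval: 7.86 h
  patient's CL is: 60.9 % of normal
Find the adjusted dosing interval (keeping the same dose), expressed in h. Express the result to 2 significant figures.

13 h

To keep the same average steady-state level, dosing rate must scale with clearance.
CL ratio = 60.9 / 100 = 0.6090
New interval (same dose) = 7.86 / 0.6090 = 12.91 h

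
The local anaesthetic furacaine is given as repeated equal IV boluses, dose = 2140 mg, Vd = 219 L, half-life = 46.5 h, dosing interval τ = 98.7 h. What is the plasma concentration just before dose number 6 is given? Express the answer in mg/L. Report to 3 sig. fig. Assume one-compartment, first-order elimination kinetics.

2.91 mg/L

C₀ per dose = Dose / Vd = 2140 / 219 = 9.772 mg/L
k = ln2 / t½ = 0.693147 / 46.5 = 0.01491 h⁻¹
Fraction remaining after one interval: r = e^(−kτ) = e^(−0.01491 × 98.7) = 0.2296
Before dose 6, 5 doses have been given (aged 1τ, 2τ, 3τ, 4τ, 5τ).
C_trough = C₀ × (r + r² + … + r^5) = C₀ × r(1−r^5)/(1−r)
        = 9.772 × 0.2296 × (1 − 0.0006381) / (1 − 0.2296) = 2.910 mg/L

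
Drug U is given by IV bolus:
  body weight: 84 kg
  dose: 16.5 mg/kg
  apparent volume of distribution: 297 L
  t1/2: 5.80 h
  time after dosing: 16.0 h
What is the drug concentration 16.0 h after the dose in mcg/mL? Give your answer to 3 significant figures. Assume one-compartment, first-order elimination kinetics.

0.690 mcg/mL

Total dose = 16.5 × 84 = 1386 mg
C₀ = Dose / Vd = 1386 / 297 = 4.667 mg/L
k = ln2 / t½ = 0.693147 / 5.80 = 0.1195 h⁻¹
C = C₀ · e^(−k·t) = 4.667 × e^(−0.1195 × 16.0)
  = 4.667 × 0.1478 = 0.6898 mg/L
(0.6898 mg/L = 0.6898 mcg/mL)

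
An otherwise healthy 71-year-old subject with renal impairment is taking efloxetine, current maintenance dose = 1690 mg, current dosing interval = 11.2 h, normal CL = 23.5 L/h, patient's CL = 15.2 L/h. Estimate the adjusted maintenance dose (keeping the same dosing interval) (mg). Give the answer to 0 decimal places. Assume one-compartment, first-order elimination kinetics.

To keep the same average steady-state level, dosing rate must scale with clearance.
CL ratio = 15.2 / 23.5 = 0.6468
New dose (same interval) = 1690 × 0.6468 = 1093 mg

1093 mg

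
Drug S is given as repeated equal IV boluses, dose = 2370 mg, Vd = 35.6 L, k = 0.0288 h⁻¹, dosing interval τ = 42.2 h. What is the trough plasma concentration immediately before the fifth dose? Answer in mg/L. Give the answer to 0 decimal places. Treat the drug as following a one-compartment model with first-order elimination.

C₀ per dose = Dose / Vd = 2370 / 35.6 = 66.57 mg/L
Fraction remaining after one interval: r = e^(−kτ) = e^(−0.02880 × 42.2) = 0.2966
Before dose 5, 4 doses have been given (aged 1τ, 2τ, 3τ, 4τ).
C_trough = C₀ × (r + r² + … + r^4) = C₀ × r(1−r^4)/(1−r)
        = 66.57 × 0.2966 × (1 − 0.007739) / (1 − 0.2966) = 27.85 mg/L

28 mg/L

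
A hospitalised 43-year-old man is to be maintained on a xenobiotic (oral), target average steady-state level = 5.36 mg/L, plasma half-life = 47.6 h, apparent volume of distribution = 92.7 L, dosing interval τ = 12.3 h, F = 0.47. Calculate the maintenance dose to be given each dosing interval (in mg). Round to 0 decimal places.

189 mg

k = ln2 / t½ = 0.693147 / 47.6 = 0.01456 h⁻¹
CL = k × Vd = 0.01456 × 92.7 = 1.350 L/h
At steady state, F × (Dose/τ) = Css × CL.
Dose = Css × CL × τ / F = 5.36 × 1.350 × 12.3 / 0.47 = 189.4 mg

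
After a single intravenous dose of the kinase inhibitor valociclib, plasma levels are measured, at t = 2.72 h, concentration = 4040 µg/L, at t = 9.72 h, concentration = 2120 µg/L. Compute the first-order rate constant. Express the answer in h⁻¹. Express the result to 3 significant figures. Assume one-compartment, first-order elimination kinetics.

0.0921 h⁻¹

k = ln(C₁/C₂) / (t₂ − t₁) = ln(4040/2120) / (9.72 − 2.72)
  = 0.6448 / 7.000 = 0.09211 h⁻¹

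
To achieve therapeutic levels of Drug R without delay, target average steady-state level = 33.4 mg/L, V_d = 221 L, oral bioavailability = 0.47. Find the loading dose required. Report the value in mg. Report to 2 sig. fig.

16000 mg

LD = Css × Vd / F = 33.4 × 221 / 0.47 = 15710 mg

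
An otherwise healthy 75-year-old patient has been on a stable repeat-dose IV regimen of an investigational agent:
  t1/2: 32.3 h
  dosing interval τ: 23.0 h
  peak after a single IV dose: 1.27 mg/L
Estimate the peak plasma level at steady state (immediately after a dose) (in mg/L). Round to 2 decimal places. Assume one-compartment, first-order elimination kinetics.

k = ln2 / t½ = 0.693147 / 32.3 = 0.02146 h⁻¹
e^(−kτ) = e^(−0.02146 × 23.0) = 0.6104
Accumulation ratio R = 1 / (1 − e^(−kτ)) = 1 / (1 − 0.6104) = 2.567
Steady-state peak = C₀ × R = 1.27 × 2.567 = 3.260 mg/L

3.26 mg/L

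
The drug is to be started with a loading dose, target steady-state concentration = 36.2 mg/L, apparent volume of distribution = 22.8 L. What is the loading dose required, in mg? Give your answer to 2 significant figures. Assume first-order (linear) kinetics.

LD = Css × Vd = 36.2 × 22.8 = 825.4 mg

830 mg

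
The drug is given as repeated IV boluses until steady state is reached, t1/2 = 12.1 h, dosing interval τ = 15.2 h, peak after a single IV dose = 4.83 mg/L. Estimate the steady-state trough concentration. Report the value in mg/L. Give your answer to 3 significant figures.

3.48 mg/L

k = ln2 / t½ = 0.693147 / 12.1 = 0.05728 h⁻¹
e^(−kτ) = e^(−0.05728 × 15.2) = 0.4187
Accumulation ratio R = 1 / (1 − e^(−kτ)) = 1 / (1 − 0.4187) = 1.720
Steady-state trough = C₀ × R × e^(−kτ) = 4.83 × 1.720 × 0.4187 = 3.478 mg/L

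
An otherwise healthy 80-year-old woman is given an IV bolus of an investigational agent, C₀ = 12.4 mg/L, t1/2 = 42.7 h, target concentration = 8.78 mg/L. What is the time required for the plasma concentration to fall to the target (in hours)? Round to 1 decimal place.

21.3 h

k = ln2 / t½ = 0.693147 / 42.7 = 0.01623 h⁻¹
t = ln(C₀ / C) / k = ln(12.40 / 8.78) / 0.01623
  = ln(1.412) / 0.01623 = 0.3450 / 0.01623 = 21.26 h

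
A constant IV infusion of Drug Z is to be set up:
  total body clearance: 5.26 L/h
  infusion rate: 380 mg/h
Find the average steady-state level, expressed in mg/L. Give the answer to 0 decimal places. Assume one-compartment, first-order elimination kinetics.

At steady state Css = R₀ / CL = 380 / 5.260 = 72.24 mg/L

72 mg/L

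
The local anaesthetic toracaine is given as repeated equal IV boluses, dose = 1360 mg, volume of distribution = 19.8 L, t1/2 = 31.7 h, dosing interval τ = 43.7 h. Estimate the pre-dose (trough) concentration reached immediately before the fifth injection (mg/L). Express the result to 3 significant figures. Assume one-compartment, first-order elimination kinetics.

42.0 mg/L

C₀ per dose = Dose / Vd = 1360 / 19.8 = 68.69 mg/L
k = ln2 / t½ = 0.693147 / 31.7 = 0.02187 h⁻¹
Fraction remaining after one interval: r = e^(−kτ) = e^(−0.02187 × 43.7) = 0.3845
Before dose 5, 4 doses have been given (aged 1τ, 2τ, 3τ, 4τ).
C_trough = C₀ × (r + r² + … + r^4) = C₀ × r(1−r^4)/(1−r)
        = 68.69 × 0.3845 × (1 − 0.02186) / (1 − 0.3845) = 41.97 mg/L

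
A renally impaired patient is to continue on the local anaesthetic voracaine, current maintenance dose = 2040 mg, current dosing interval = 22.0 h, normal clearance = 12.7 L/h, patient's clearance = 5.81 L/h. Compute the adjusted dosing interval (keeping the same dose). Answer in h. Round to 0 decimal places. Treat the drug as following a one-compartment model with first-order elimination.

To keep the same average steady-state level, dosing rate must scale with clearance.
CL ratio = 5.81 / 12.7 = 0.4575
New interval (same dose) = 22.0 / 0.4575 = 48.09 h

48 h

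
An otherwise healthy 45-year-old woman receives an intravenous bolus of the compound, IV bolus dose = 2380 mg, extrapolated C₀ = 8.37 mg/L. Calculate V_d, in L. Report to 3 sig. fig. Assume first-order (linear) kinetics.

284 L

Vd = Dose / C₀ = 2380 / 8.37 = 284.3 L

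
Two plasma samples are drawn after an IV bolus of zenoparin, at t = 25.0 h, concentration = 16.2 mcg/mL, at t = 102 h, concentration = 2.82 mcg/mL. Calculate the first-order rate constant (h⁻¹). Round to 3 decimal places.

0.023 h⁻¹

k = ln(C₁/C₂) / (t₂ − t₁) = ln(16.2/2.82) / (102 − 25.0)
  = 1.748 / 77.00 = 0.02270 h⁻¹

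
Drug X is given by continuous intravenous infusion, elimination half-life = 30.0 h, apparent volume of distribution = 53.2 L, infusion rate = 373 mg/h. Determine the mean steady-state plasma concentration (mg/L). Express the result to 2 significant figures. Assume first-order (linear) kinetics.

300 mg/L

k = ln2 / t½ = 0.693147 / 30.0 = 0.02310 h⁻¹
CL = k × Vd = 0.02310 × 53.2 = 1.229 L/h
At steady state Css = R₀ / CL = 373 / 1.229 = 303.5 mg/L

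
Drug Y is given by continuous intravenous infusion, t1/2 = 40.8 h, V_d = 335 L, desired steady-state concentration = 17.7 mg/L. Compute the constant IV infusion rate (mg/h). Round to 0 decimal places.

k = ln2 / t½ = 0.693147 / 40.8 = 0.01699 h⁻¹
CL = k × Vd = 0.01699 × 335 = 5.692 L/h
At steady state, infusion rate R₀ = Css × CL = 17.7 × 5.692 = 100.7 mg/h

101 mg/h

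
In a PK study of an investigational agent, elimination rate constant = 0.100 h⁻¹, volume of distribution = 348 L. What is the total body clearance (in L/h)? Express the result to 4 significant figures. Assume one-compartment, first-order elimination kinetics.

34.80 L/h

CL = k × Vd = 0.100 × 348 = 34.80 L/h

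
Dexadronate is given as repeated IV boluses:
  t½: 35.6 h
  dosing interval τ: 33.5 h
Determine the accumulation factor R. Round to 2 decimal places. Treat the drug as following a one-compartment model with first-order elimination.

2.09

k = ln2 / t½ = 0.693147 / 35.6 = 0.01947 h⁻¹
e^(−kτ) = e^(−0.01947 × 33.5) = 0.5209
Accumulation ratio R = 1 / (1 − e^(−kτ)) = 1 / (1 − 0.5209) = 2.087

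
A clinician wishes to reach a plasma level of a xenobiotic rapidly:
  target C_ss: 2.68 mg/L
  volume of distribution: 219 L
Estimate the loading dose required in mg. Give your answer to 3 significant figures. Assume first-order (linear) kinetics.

LD = Css × Vd = 2.68 × 219 = 586.9 mg

587 mg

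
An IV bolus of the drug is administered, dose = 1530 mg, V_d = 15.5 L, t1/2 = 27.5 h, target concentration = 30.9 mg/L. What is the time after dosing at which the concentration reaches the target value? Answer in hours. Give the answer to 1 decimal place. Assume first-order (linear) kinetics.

46.1 h

C₀ = Dose / Vd = 1530 / 15.5 = 98.71 mg/L
k = ln2 / t½ = 0.693147 / 27.5 = 0.02521 h⁻¹
t = ln(C₀ / C) / k = ln(98.71 / 30.9) / 0.02521
  = ln(3.194) / 0.02521 = 1.161 / 0.02521 = 46.05 h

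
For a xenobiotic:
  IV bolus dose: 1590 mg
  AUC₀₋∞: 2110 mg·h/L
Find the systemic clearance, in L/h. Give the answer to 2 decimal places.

CL = Dose / AUC = 1590 / 2110 = 0.7536 L/h

0.75 L/h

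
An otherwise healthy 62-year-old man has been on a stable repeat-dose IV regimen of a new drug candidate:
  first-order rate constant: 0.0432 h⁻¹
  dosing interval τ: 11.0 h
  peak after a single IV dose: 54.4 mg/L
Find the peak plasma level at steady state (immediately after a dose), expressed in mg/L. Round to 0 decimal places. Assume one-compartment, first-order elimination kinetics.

144 mg/L

e^(−kτ) = e^(−0.04320 × 11.0) = 0.6218
Accumulation ratio R = 1 / (1 − e^(−kτ)) = 1 / (1 − 0.6218) = 2.644
Steady-state peak = C₀ × R = 54.4 × 2.644 = 143.8 mg/L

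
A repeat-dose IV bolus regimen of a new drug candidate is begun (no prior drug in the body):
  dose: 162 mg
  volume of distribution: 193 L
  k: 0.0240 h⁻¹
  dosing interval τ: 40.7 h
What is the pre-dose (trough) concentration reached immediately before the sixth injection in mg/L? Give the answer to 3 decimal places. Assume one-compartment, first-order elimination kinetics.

0.503 mg/L

C₀ per dose = Dose / Vd = 162 / 193 = 0.8394 mg/L
Fraction remaining after one interval: r = e^(−kτ) = e^(−0.02400 × 40.7) = 0.3765
Before dose 6, 5 doses have been given (aged 1τ, 2τ, 3τ, 4τ, 5τ).
C_trough = C₀ × (r + r² + … + r^5) = C₀ × r(1−r^5)/(1−r)
        = 0.8394 × 0.3765 × (1 − 0.007565) / (1 − 0.3765) = 0.5030 mg/L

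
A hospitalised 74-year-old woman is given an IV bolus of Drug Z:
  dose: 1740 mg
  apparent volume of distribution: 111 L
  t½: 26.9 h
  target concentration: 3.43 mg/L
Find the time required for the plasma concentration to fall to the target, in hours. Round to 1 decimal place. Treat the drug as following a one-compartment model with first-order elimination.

59.0 h

C₀ = Dose / Vd = 1740 / 111 = 15.68 mg/L
k = ln2 / t½ = 0.693147 / 26.9 = 0.02577 h⁻¹
t = ln(C₀ / C) / k = ln(15.68 / 3.43) / 0.02577
  = ln(4.571) / 0.02577 = 1.520 / 0.02577 = 58.98 h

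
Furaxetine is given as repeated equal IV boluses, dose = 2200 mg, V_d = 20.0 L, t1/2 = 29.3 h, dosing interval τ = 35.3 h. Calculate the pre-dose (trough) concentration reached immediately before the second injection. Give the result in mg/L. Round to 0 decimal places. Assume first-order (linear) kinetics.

C₀ per dose = Dose / Vd = 2200 / 20.0 = 110.0 mg/L
k = ln2 / t½ = 0.693147 / 29.3 = 0.02366 h⁻¹
Fraction remaining after one interval: r = e^(−kτ) = e^(−0.02366 × 35.3) = 0.4338
Before dose 2, 1 dose has been given (aged 1τ).
C_trough = C₀ × r = 110.0 × 0.4338 = 47.72 mg/L

48 mg/L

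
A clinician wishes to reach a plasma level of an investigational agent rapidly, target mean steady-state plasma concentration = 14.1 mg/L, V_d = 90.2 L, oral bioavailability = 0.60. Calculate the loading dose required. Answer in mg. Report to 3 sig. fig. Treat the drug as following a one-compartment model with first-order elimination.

2120 mg

LD = Css × Vd / F = 14.1 × 90.2 / 0.60 = 2120 mg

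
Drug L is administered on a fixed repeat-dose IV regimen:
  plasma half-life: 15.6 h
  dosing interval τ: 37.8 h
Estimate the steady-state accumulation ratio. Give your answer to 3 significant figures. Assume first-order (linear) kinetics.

1.23

k = ln2 / t½ = 0.693147 / 15.6 = 0.04443 h⁻¹
e^(−kτ) = e^(−0.04443 × 37.8) = 0.1865
Accumulation ratio R = 1 / (1 − e^(−kτ)) = 1 / (1 − 0.1865) = 1.229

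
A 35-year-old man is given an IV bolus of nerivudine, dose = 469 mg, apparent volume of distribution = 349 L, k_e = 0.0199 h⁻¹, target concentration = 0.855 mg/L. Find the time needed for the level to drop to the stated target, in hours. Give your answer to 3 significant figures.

C₀ = Dose / Vd = 469.0 / 349 = 1.344 mg/L
t = ln(C₀ / C) / k = ln(1.344 / 0.855) / 0.01990
  = ln(1.572) / 0.01990 = 0.4523 / 0.01990 = 22.73 h

22.7 h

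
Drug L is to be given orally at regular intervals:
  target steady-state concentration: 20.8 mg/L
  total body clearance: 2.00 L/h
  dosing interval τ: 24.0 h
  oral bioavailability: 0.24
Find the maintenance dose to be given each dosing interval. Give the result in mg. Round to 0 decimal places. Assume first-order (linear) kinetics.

At steady state, F × (Dose/τ) = Css × CL.
Dose = Css × CL × τ / F = 20.8 × 2.000 × 24.0 / 0.24 = 4160 mg

4160 mg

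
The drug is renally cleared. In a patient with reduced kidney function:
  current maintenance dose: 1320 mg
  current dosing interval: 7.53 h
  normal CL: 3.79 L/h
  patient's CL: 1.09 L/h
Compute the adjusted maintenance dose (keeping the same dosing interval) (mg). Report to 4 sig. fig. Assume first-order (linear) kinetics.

To keep the same average steady-state level, dosing rate must scale with clearance.
CL ratio = 1.09 / 3.79 = 0.2876
New dose (same interval) = 1320 × 0.2876 = 379.6 mg

379.6 mg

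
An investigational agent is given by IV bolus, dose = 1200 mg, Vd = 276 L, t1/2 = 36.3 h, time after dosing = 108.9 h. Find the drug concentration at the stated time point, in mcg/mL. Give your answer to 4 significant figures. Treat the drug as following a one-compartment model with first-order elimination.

C₀ = Dose / Vd = 1200 / 276 = 4.348 mg/L
k = ln2 / t½ = 0.693147 / 36.3 = 0.01909 h⁻¹
t / t½ = 108.9 / 36.3 = 3 half-lives
C = C₀ × (1/2)^3 = 4.348 × 0.1250 = 0.5435 mg/L
(0.5435 mg/L = 0.5435 mcg/mL)

0.5435 mcg/mL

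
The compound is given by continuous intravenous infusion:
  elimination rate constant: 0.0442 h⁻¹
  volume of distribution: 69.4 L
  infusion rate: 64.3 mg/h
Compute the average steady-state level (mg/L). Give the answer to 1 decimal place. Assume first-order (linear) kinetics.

CL = k × Vd = 0.04420 × 69.4 = 3.067 L/h
At steady state Css = R₀ / CL = 64.3 / 3.067 = 20.97 mg/L

21.0 mg/L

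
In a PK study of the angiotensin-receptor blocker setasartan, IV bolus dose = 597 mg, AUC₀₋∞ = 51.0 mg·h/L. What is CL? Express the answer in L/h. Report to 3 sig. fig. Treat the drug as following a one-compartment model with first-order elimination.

11.7 L/h

CL = Dose / AUC = 597 / 51.0 = 11.71 L/h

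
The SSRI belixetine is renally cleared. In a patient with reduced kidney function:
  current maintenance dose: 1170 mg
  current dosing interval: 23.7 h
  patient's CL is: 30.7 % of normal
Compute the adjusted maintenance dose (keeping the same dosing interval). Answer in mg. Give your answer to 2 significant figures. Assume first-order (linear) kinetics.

To keep the same average steady-state level, dosing rate must scale with clearance.
CL ratio = 30.7 / 100 = 0.3070
New dose (same interval) = 1170 × 0.3070 = 359.2 mg

360 mg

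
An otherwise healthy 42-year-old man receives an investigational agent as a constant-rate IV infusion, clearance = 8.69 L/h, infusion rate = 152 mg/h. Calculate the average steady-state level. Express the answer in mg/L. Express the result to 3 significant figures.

17.5 mg/L

At steady state Css = R₀ / CL = 152 / 8.690 = 17.49 mg/L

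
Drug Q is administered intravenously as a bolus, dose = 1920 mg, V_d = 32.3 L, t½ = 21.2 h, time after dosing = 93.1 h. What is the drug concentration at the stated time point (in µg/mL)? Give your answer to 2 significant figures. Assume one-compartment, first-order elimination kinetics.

C₀ = Dose / Vd = 1920 / 32.3 = 59.44 mg/L
k = ln2 / t½ = 0.693147 / 21.2 = 0.03270 h⁻¹
C = C₀ · e^(−k·t) = 59.44 × e^(−0.03270 × 93.1)
  = 59.44 × 0.04763 = 2.831 mg/L
(2.831 mg/L = 2.831 µg/mL)

2.8 µg/mL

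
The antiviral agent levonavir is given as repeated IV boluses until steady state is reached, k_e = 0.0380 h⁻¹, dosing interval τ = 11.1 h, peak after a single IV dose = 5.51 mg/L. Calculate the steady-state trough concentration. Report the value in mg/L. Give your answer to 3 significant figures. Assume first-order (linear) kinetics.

e^(−kτ) = e^(−0.03800 × 11.1) = 0.6559
Accumulation ratio R = 1 / (1 − e^(−kτ)) = 1 / (1 − 0.6559) = 2.906
Steady-state trough = C₀ × R × e^(−kτ) = 5.51 × 2.906 × 0.6559 = 10.50 mg/L

10.5 mg/L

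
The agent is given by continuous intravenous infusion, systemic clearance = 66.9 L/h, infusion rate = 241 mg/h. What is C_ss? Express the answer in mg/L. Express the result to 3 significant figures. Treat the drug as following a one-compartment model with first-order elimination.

3.60 mg/L

At steady state Css = R₀ / CL = 241 / 66.90 = 3.602 mg/L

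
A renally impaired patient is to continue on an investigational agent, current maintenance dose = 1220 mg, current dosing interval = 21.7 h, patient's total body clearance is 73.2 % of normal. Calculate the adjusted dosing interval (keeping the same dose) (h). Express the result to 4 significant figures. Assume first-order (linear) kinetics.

To keep the same average steady-state level, dosing rate must scale with clearance.
CL ratio = 73.2 / 100 = 0.7320
New interval (same dose) = 21.7 / 0.7320 = 29.64 h

29.64 h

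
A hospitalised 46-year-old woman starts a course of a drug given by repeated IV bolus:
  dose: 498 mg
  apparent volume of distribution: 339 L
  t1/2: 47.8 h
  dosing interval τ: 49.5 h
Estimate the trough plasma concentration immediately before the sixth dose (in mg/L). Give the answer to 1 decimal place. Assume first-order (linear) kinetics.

1.4 mg/L

C₀ per dose = Dose / Vd = 498 / 339 = 1.469 mg/L
k = ln2 / t½ = 0.693147 / 47.8 = 0.01450 h⁻¹
Fraction remaining after one interval: r = e^(−kτ) = e^(−0.01450 × 49.5) = 0.4878
Before dose 6, 5 doses have been given (aged 1τ, 2τ, 3τ, 4τ, 5τ).
C_trough = C₀ × (r + r² + … + r^5) = C₀ × r(1−r^5)/(1−r)
        = 1.469 × 0.4878 × (1 − 0.02762) / (1 − 0.4878) = 1.360 mg/L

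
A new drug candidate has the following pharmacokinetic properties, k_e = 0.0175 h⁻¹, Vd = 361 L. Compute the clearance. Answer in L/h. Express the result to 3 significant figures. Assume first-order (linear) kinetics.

CL = k × Vd = 0.0175 × 361 = 6.318 L/h

6.32 L/h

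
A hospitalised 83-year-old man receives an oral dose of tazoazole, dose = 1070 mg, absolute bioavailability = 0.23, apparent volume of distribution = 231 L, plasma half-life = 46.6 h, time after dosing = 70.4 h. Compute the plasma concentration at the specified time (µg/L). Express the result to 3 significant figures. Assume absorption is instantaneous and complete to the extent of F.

374 µg/L

Amount reaching circulation = F × Dose = 0.23 × 1070 = 246.1 mg
C₀ = F·Dose / Vd = 246.1 / 231 = 1.065 mg/L
k = ln2 / t½ = 0.693147 / 46.6 = 0.01487 h⁻¹
C = C₀ · e^(−k·t) = 1.065 × e^(−0.01487 × 70.4)
  = 1.065 × 0.3510 = 0.3738 mg/L
Convert: 0.3738 mg/L × 1000 = 373.8 µg/L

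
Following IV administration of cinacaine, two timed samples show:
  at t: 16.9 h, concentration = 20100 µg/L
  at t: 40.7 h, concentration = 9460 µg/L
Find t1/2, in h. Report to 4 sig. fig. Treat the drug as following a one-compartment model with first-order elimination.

21.89 h

k = ln(C₁/C₂) / (t₂ − t₁) = ln(20100/9460) / (40.7 − 16.9)
  = 0.7536 / 23.80 = 0.03166 h⁻¹
t½ = ln2 / k = 0.693147 / 0.03166 = 21.89 h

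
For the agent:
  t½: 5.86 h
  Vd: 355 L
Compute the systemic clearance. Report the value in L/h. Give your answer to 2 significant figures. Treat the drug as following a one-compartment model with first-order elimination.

42 L/h

k = ln2 / t½ = 0.693147 / 5.86 = 0.1183 h⁻¹
CL = k × Vd = 0.1183 × 355 = 42.00 L/h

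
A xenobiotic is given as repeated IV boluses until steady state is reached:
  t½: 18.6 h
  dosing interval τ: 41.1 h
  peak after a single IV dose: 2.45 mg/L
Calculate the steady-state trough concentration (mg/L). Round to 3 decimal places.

k = ln2 / t½ = 0.693147 / 18.6 = 0.03727 h⁻¹
e^(−kτ) = e^(−0.03727 × 41.1) = 0.2161
Accumulation ratio R = 1 / (1 − e^(−kτ)) = 1 / (1 − 0.2161) = 1.276
Steady-state trough = C₀ × R × e^(−kτ) = 2.45 × 1.276 × 0.2161 = 0.6756 mg/L

0.676 mg/L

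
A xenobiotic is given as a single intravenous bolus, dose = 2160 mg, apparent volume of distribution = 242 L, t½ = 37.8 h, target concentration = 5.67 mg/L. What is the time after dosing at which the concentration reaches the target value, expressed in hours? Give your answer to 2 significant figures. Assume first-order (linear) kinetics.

C₀ = Dose / Vd = 2160 / 242 = 8.926 mg/L
k = ln2 / t½ = 0.693147 / 37.8 = 0.01834 h⁻¹
t = ln(C₀ / C) / k = ln(8.926 / 5.67) / 0.01834
  = ln(1.574) / 0.01834 = 0.4536 / 0.01834 = 24.73 h

25 h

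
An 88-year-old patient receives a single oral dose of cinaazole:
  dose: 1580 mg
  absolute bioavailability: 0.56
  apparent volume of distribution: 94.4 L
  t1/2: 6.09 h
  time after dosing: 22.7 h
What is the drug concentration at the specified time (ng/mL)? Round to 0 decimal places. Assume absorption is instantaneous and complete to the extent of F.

Amount reaching circulation = F × Dose = 0.56 × 1580 = 884.8 mg
C₀ = F·Dose / Vd = 884.8 / 94.4 = 9.373 mg/L
k = ln2 / t½ = 0.693147 / 6.09 = 0.1138 h⁻¹
C = C₀ · e^(−k·t) = 9.373 × e^(−0.1138 × 22.7)
  = 9.373 × 0.07553 = 0.7079 mg/L
Convert: 0.7079 mg/L × 1000 = 707.9 ng/mL

708 ng/mL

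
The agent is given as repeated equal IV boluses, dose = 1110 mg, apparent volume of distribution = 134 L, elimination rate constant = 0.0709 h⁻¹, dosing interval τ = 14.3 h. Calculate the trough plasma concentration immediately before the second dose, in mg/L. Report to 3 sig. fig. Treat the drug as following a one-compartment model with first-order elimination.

3.01 mg/L

C₀ per dose = Dose / Vd = 1110 / 134 = 8.284 mg/L
Fraction remaining after one interval: r = e^(−kτ) = e^(−0.07090 × 14.3) = 0.3628
Before dose 2, 1 dose has been given (aged 1τ).
C_trough = C₀ × r = 8.284 × 0.3628 = 3.005 mg/L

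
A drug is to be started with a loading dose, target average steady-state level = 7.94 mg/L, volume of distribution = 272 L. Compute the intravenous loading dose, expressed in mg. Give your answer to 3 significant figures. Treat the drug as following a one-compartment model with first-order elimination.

LD = Css × Vd = 7.94 × 272 = 2160 mg

2160 mg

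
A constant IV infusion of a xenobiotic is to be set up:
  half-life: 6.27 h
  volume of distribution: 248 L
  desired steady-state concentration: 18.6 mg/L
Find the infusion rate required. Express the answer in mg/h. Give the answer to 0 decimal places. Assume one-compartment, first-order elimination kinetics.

510 mg/h

k = ln2 / t½ = 0.693147 / 6.27 = 0.1105 h⁻¹
CL = k × Vd = 0.1105 × 248 = 27.40 L/h
At steady state, infusion rate R₀ = Css × CL = 18.6 × 27.40 = 509.6 mg/h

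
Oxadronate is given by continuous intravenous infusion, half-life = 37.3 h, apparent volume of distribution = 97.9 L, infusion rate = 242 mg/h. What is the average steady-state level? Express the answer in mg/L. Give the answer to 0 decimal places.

k = ln2 / t½ = 0.693147 / 37.3 = 0.01858 h⁻¹
CL = k × Vd = 0.01858 × 97.9 = 1.819 L/h
At steady state Css = R₀ / CL = 242 / 1.819 = 133.0 mg/L

133 mg/L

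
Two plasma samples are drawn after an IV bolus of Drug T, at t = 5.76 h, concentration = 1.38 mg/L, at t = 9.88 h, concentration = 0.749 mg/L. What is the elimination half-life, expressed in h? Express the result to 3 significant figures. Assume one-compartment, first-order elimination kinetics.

4.67 h

k = ln(C₁/C₂) / (t₂ − t₁) = ln(1.38/0.749) / (9.88 − 5.76)
  = 0.6111 / 4.120 = 0.1483 h⁻¹
t½ = ln2 / k = 0.693147 / 0.1483 = 4.674 h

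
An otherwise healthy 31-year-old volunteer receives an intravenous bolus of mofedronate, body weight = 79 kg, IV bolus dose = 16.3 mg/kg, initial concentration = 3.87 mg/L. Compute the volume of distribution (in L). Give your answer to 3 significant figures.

Dose = 16.3 × 79 = 1288 mg
Vd = Dose / C₀ = 1288 / 3.87 = 332.8 L

333 L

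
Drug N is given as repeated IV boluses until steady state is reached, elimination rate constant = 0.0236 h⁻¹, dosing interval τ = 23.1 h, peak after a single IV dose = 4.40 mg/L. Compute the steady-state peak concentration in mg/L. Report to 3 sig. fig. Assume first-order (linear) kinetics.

10.5 mg/L

e^(−kτ) = e^(−0.02360 × 23.1) = 0.5797
Accumulation ratio R = 1 / (1 − e^(−kτ)) = 1 / (1 − 0.5797) = 2.379
Steady-state peak = C₀ × R = 4.40 × 2.379 = 10.47 mg/L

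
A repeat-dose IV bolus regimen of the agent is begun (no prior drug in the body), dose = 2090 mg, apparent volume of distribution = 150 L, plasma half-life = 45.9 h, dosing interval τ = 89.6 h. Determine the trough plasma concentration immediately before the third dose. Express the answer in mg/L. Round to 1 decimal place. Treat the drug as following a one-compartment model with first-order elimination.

4.5 mg/L

C₀ per dose = Dose / Vd = 2090 / 150 = 13.93 mg/L
k = ln2 / t½ = 0.693147 / 45.9 = 0.01510 h⁻¹
Fraction remaining after one interval: r = e^(−kτ) = e^(−0.01510 × 89.6) = 0.2585
Before dose 3, 2 doses have been given (aged 1τ, 2τ).
C_trough = C₀ × (r + r²) = 13.93 × (0.2585 + 0.06682) = 4.532 mg/L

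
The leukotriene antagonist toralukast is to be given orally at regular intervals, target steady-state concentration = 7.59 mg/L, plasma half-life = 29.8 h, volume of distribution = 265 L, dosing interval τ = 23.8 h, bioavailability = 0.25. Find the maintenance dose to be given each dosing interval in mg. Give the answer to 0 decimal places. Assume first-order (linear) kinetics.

4454 mg

k = ln2 / t½ = 0.693147 / 29.8 = 0.02326 h⁻¹
CL = k × Vd = 0.02326 × 265 = 6.164 L/h
At steady state, F × (Dose/τ) = Css × CL.
Dose = Css × CL × τ / F = 7.59 × 6.164 × 23.8 / 0.25 = 4454 mg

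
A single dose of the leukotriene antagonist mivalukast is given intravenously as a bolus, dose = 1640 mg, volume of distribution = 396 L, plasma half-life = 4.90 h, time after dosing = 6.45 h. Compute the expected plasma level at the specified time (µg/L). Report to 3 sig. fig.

C₀ = Dose / Vd = 1640 / 396 = 4.141 mg/L
k = ln2 / t½ = 0.693147 / 4.90 = 0.1415 h⁻¹
C = C₀ · e^(−k·t) = 4.141 × e^(−0.1415 × 6.45)
  = 4.141 × 0.4014 = 1.662 mg/L
Convert: 1.662 mg/L × 1000 = 1662 µg/L

1660 µg/L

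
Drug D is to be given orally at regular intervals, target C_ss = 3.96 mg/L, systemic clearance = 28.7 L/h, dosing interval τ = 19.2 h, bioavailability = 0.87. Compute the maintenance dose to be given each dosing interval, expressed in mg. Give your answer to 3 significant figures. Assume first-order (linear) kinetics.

2510 mg

At steady state, F × (Dose/τ) = Css × CL.
Dose = Css × CL × τ / F = 3.96 × 28.70 × 19.2 / 0.87 = 2508 mg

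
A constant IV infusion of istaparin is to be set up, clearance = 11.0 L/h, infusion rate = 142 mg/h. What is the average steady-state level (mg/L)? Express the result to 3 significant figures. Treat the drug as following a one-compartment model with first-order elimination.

12.9 mg/L

At steady state Css = R₀ / CL = 142 / 11.00 = 12.91 mg/L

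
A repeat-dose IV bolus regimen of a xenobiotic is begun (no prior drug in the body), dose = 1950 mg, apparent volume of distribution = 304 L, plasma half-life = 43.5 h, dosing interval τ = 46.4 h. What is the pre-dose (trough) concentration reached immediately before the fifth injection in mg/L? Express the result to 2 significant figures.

C₀ per dose = Dose / Vd = 1950 / 304 = 6.414 mg/L
k = ln2 / t½ = 0.693147 / 43.5 = 0.01593 h⁻¹
Fraction remaining after one interval: r = e^(−kτ) = e^(−0.01593 × 46.4) = 0.4775
Before dose 5, 4 doses have been given (aged 1τ, 2τ, 3τ, 4τ).
C_trough = C₀ × (r + r² + … + r^4) = C₀ × r(1−r^4)/(1−r)
        = 6.414 × 0.4775 × (1 − 0.05199) / (1 − 0.4775) = 5.557 mg/L

5.6 mg/L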